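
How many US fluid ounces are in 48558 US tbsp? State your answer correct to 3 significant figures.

24300 US fl oz

1 US tablespoon = 0.500000 US fl oz.
So 48558 × 0.500000 ≈ 24300 US fl oz.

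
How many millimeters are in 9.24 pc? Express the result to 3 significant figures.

2.85 × 10^20 millimeters

1 parsec = 3.08568 × 10^19 mm.
Thus 9.24 × 3.08568 × 10^19 ≈ 2.85 × 10^20 mm.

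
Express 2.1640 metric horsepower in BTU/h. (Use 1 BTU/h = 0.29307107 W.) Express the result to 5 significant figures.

5430.8 BTU/h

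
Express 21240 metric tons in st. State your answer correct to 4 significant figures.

1 metric ton = 157.473 st.
Thus 21240 × 157.473 ≈ 3.345 × 10^6 st.

3.345 × 10^6 st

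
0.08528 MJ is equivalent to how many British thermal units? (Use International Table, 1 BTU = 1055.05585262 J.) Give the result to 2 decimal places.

80.83 BTU

1 MJ = 947.817 BTU.
Thus 0.08528 × 947.817 ≈ 80.83 BTU.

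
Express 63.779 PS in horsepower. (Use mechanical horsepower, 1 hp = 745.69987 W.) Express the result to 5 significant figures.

62.907 hp

1 PS = 0.986320 horsepower.
Then 63.779 × 0.986320 ≈ 62.907 hp.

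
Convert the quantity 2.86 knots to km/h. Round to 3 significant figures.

5.30 kilometers per hour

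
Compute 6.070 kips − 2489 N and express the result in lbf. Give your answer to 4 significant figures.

5510 lbf

6.070 kip = 6070.00 lbf and 2489 N = 559.549 lbf.
6070.00 − 559.549 ≈ 5510 lbf.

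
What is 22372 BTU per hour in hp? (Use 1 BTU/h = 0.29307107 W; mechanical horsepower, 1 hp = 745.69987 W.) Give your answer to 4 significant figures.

1 BTU per hour = 0.000393015 hp.
22372 × 0.000393015 ≈ 8.793 hp.

8.793 hp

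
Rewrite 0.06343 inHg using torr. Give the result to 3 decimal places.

1 inch of mercury = 25.4000 torr.
So 0.06343 × 25.4000 ≈ 1.611 torr.

1.611 torr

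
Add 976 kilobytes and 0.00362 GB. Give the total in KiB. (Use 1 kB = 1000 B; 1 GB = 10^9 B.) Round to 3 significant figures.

976 kB = 953.125 KiB and 0.00362 GB = 3535.16 KiB.
953.125 + 3535.16 ≈ 4490 KiB.

4490 KiB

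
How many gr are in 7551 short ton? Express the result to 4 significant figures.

1.057 × 10^11 grains

1 short ton = 1.40000 × 10^7 gr.
Then 7551 × 1.40000 × 10^7 ≈ 1.057 × 10^11 gr.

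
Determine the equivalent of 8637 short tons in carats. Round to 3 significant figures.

1 short ton = 4.53592 × 10^6 ct.
So 8637 × 4.53592 × 10^6 ≈ 3.92 × 10^10 ct.

3.92 × 10^10 ct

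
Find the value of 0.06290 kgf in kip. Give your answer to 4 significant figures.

0.0001387 kip

1 kgf = 0.00220462 kips.
0.06290 × 0.00220462 ≈ 0.0001387 kip.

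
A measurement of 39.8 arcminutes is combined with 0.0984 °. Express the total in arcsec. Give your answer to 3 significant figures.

39.8 arcmin = 2388.00 arcsec and 0.0984 ° = 354.240 arcsec.
2388.00 + 354.240 ≈ 2740 arcsec.

2740 arcsec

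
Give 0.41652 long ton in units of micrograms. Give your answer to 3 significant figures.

4.23e+11 micrograms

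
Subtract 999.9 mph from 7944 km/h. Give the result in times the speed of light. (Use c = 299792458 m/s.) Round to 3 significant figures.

5.87e-6 c

7944 km/h = 7.36065e-6 c and 999.9 mph = 1.49102e-6 c.
7.36065e-6 − 1.49102e-6 ≈ 5.87e-6 c.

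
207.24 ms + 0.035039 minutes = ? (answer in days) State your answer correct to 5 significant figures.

207.24 ms = 2.39861e-6 d and 0.035039 min = 2.43326e-5 d.
2.39861e-6 + 2.43326e-5 ≈ 2.6731e-5 d.

2.6731e-5 days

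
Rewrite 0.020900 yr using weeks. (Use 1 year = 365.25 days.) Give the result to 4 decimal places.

1.0905 wk

1 year = 52.1786 wk.
So 0.020900 × 52.1786 ≈ 1.0905 wk.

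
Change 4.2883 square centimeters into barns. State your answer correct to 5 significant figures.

1 square centimeter = 1.00000e+24 barn.
Then 4.2883 × 1.00000e+24 ≈ 4.2883e+24 barn.

4.2883e+24 barn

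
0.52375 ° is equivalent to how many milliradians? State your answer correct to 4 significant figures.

1 degree = 17.4533 mrad.
Then 0.52375 × 17.4533 ≈ 9.141 mrad.

9.141 milliradians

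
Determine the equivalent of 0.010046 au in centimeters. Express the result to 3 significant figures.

1 au = 1.49598e+13 cm.
So 0.010046 × 1.49598e+13 ≈ 1.50e+11 cm.

1.50e+11 cm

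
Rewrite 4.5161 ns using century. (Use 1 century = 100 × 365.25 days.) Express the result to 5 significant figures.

1 nanosecond = 3.16881e-19 century.
4.5161 × 3.16881e-19 ≈ 1.4311e-18 century.

1.4311e-18 centuries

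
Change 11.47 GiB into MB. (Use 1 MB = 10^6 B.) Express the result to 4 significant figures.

12320 MB

1 gibibyte = 1073.74 MB.
11.47 × 1073.74 ≈ 12320 MB.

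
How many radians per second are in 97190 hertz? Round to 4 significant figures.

1 Hz = 6.28319 rad/s.
Then 97190 × 6.28319 ≈ 610700 rad/s.

610700 rad/s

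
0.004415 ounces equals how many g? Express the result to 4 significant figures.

1 oz = 28.3495 g.
Then 0.004415 × 28.3495 ≈ 0.1252 g.

0.1252 g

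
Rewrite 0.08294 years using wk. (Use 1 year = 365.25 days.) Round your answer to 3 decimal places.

1 year = 52.1786 weeks.
0.08294 × 52.1786 ≈ 4.328 wk.

4.328 wk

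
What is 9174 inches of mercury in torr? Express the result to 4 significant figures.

233000 torr

1 inch of mercury = 25.4000 torr.
Then 9174 × 25.4000 ≈ 233000 torr.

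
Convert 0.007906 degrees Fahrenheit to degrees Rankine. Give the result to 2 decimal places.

459.68 degrees Rankine

°R = °F + 459.67.
Applying the formula gives 459.68 °R.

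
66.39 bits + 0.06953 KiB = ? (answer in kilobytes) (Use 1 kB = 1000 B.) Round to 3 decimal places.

66.39 bit = 0.00829875 kB and 0.06953 KiB = 0.0711987 kB.
0.00829875 + 0.0711987 ≈ 0.079 kB.

0.079 kB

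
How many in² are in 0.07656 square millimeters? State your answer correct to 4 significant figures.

0.0001187 square inches

1 square millimeter = 0.00155000 square inches.
Then 0.07656 × 0.00155000 ≈ 0.0001187 in².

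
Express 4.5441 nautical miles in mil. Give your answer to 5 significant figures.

3.3133 × 10^8 mils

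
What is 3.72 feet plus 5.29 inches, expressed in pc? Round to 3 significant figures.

3.72 ft = 3.67458e-17 pc and 5.29 in = 4.35451e-18 pc.
3.67458e-17 + 4.35451e-18 ≈ 4.11e-17 pc.

4.11e-17 parsecs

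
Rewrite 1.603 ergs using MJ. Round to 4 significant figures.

1 erg = 1.00000 × 10^-13 MJ.
1.603 × 1.00000 × 10^-13 ≈ 1.603 × 10^-13 MJ.

1.603 × 10^-13 MJ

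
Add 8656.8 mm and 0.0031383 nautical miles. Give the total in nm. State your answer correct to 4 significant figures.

1.447e+10 nm

8656.8 mm = 8.65680e+9 nm and 0.0031383 nmi = 5.81213e+9 nm.
8.65680e+9 + 5.81213e+9 ≈ 1.447e+10 nm.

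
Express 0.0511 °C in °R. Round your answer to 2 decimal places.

491.76 degrees Rankine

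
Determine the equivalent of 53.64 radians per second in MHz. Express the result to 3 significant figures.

8.54 × 10^-6 megahertz

1 rad/s = 1.59155 × 10^-7 MHz.
Then 53.64 × 1.59155 × 10^-7 ≈ 8.54 × 10^-6 MHz.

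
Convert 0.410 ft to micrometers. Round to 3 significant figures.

1 foot = 304800 μm.
Then 0.410 × 304800 ≈ 125000 μm.

125000 μm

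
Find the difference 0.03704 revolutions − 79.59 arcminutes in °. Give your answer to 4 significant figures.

0.03704 rev = 13.3344 ° and 79.59 arcmin = 1.32650 °.
13.3344 − 1.32650 ≈ 12.01 °.

12.01 degrees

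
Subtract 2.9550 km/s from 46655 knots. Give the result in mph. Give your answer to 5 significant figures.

46655 kn = 53689.6 mph and 2.9550 km/s = 6610.15 mph.
53689.6 − 6610.15 ≈ 47079 mph.

47079 mph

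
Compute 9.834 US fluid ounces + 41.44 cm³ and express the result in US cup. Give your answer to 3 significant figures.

1.40 US cups

9.834 US fl oz = 1.22925 US cup and 41.44 cm³ = 0.175157 US cup.
1.22925 + 0.175157 ≈ 1.40 US cup.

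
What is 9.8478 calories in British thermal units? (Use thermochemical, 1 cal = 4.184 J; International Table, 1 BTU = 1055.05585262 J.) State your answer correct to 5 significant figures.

0.039053 BTU

1 cal = 0.00396567 BTU.
9.8478 × 0.00396567 ≈ 0.039053 BTU.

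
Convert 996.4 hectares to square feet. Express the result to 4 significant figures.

1 ha = 107639 square feet.
996.4 × 107639 ≈ 1.073e+8 ft².

1.073e+8 square feet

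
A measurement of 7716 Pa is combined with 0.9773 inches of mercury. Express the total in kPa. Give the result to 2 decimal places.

11.03 kPa

7716 Pa = 7.71600 kPa and 0.9773 inHg = 3.30952 kPa.
7.71600 + 3.30952 ≈ 11.03 kPa.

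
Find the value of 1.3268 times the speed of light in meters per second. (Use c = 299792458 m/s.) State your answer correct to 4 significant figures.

3.978e+8 m/s

1 speed of light = 2.99792e+8 meters per second.
Then 1.3268 × 2.99792e+8 ≈ 3.978e+8 m/s.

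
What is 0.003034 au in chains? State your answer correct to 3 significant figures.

2.26e+7 chain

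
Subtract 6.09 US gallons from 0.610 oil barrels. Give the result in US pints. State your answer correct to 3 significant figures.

0.610 bbl = 204.960 US pt and 6.09 US gal = 48.7200 US pt.
204.960 − 48.7200 ≈ 156 US pt.

156 US pt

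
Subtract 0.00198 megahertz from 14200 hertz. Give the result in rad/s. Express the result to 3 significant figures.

76800 radians per second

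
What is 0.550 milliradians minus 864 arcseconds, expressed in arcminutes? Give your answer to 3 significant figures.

-12.5 arcmin

0.550 mrad = 1.89076 arcmin and 864 arcsec = 14.4000 arcmin.
1.89076 − 14.4000 ≈ -12.5 arcmin.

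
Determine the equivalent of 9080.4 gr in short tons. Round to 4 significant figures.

0.0006486 short tons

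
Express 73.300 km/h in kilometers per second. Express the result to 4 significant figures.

0.02036 km/s

1 km/h = 0.000277778 kilometers per second.
Thus 73.300 × 0.000277778 ≈ 0.02036 km/s.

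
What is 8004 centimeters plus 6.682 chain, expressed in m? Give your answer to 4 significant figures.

214.5 meters

8004 cm = 80.0400 m and 6.682 chain = 134.420 m.
80.0400 + 134.420 ≈ 214.5 m.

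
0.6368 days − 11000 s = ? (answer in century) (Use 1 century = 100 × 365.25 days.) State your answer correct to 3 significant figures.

0.6368 d = 1.74346e-5 century and 11000 s = 3.48569e-6 century.
1.74346e-5 − 3.48569e-6 ≈ 1.39e-5 century.

1.39e-5 century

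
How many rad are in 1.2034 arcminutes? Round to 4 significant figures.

0.0003501 rad

1 arcminute = 0.000290888 rad.
Thus 1.2034 × 0.000290888 ≈ 0.0003501 rad.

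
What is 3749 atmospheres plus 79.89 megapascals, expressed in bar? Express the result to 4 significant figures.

4598 bar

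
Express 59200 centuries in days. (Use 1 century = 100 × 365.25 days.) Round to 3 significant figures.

1 century = 36525.0 days.
So 59200 × 36525.0 ≈ 2.16 × 10^9 d.

2.16 × 10^9 d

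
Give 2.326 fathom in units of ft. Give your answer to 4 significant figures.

1 fathom = 6.00000 feet.
Thus 2.326 × 6.00000 ≈ 13.96 ft.

13.96 ft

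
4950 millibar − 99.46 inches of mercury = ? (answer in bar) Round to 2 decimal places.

1.58 bar

4950 mbar = 4.95000 bar and 99.46 inHg = 3.36810 bar.
4.95000 − 3.36810 ≈ 1.58 bar.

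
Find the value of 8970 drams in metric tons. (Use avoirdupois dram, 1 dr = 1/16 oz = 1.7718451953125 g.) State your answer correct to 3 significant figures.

1 dr = 1.77185e-6 metric tons.
8970 × 1.77185e-6 ≈ 0.0159 t.

0.0159 metric tons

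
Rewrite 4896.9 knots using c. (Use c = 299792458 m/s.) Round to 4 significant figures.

8.403 × 10^-6 times the speed of light

1 kn = 1.71600 × 10^-9 c.
Then 4896.9 × 1.71600 × 10^-9 ≈ 8.403 × 10^-6 c.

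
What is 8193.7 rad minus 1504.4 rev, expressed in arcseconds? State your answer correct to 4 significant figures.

8193.7 rad = 1.69007 × 10^9 arcsec and 1504.4 rev = 1.94970 × 10^9 arcsec.
1.69007 × 10^9 − 1.94970 × 10^9 ≈ -2.596 × 10^8 arcsec.

-2.596 × 10^8 arcsec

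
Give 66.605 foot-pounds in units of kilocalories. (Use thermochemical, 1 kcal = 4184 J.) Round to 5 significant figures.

1 ft·lbf = 0.000324048 kilocalories.
66.605 × 0.000324048 ≈ 0.021583 kcal.

0.021583 kilocalories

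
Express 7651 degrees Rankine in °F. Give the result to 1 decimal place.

°R = °F + 459.67.
Applying the formula gives 7191.3 °F.

7191.3 degrees Fahrenheit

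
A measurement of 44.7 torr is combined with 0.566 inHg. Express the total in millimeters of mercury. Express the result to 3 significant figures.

44.7 torr = 44.7000 mmHg and 0.566 inHg = 14.3764 mmHg.
44.7000 + 14.3764 ≈ 59.1 mmHg.

59.1 mmHg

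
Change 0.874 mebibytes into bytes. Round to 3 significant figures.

1 mebibyte = 1.04858e+6 B.
So 0.874 × 1.04858e+6 ≈ 916000 B.

916000 B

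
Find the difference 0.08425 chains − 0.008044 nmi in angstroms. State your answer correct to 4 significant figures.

0.08425 chain = 1.69484 × 10^10 Å and 0.008044 nmi = 1.48975 × 10^11 Å.
1.69484 × 10^10 − 1.48975 × 10^11 ≈ -1.320 × 10^11 Å.

-1.320 × 10^11 Å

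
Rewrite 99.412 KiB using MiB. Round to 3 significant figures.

1 kibibyte = 0.0009765625 mebibytes.
Thus 99.412 × 0.0009765625 ≈ 0.0971 MiB.

0.0971 mebibytes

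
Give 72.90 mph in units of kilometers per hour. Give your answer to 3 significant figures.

1 mile per hour = 1.60934 kilometers per hour.
72.90 × 1.60934 ≈ 117 km/h.

117 km/h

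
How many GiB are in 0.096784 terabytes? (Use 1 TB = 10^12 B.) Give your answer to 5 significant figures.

90.137 GiB

1 terabyte = 931.323 GiB.
Then 0.096784 × 931.323 ≈ 90.137 GiB.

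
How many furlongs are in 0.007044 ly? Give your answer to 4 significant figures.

1 light-year = 4.70290 × 10^13 furlongs.
So 0.007044 × 4.70290 × 10^13 ≈ 3.313 × 10^11 furlong.

3.313 × 10^11 furlong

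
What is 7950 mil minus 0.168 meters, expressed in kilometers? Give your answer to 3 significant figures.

7950 mil = 0.000201930 km and 0.168 m = 0.000168000 km.
0.000201930 − 0.000168000 ≈ 3.39 × 10^-5 km.

3.39 × 10^-5 km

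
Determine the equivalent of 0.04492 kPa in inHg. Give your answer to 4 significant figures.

0.01326 inches of mercury

1 kilopascal = 0.295300 inHg.
0.04492 × 0.295300 ≈ 0.01326 inHg.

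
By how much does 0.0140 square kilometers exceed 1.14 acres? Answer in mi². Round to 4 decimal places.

0.0036 mi²

0.0140 km² = 0.00540543 mi² and 1.14 acre = 0.00178125 mi².
0.00540543 − 0.00178125 ≈ 0.0036 mi².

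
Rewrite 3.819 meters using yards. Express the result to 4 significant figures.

4.177 yd

1 m = 1.093613 yd.
So 3.819 × 1.093613 ≈ 4.177 yd.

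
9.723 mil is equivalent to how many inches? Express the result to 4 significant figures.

0.009723 in

1 mil = 0.00100000 in.
Then 9.723 × 0.00100000 ≈ 0.009723 in.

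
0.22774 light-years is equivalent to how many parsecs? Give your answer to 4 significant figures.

0.06983 parsecs

1 light-year = 0.306601 parsecs.
So 0.22774 × 0.306601 ≈ 0.06983 pc.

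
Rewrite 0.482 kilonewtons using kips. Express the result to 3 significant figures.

1 kilonewton = 0.224809 kips.
So 0.482 × 0.224809 ≈ 0.108 kip.

0.108 kips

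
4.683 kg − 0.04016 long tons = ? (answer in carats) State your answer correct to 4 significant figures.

-180600 ct

4.683 kg = 23415.0 ct and 0.04016 long ton = 204022 ct.
23415.0 − 204022 ≈ -180600 ct.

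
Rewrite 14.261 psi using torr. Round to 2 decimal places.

737.51 torr

1 psi = 51.7149 torr.
So 14.261 × 51.7149 ≈ 737.51 torr.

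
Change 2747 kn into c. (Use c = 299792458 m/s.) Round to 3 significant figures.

4.71 × 10^-6 c

1 knot = 1.71600 × 10^-9 c.
So 2747 × 1.71600 × 10^-9 ≈ 4.71 × 10^-6 c.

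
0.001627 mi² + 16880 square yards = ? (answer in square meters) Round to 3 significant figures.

0.001627 mi² = 4213.91 m² and 16880 yd² = 14113.8 m².
4213.91 + 14113.8 ≈ 18300 m².

18300 m²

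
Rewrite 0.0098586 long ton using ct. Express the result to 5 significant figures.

50084 ct

1 long ton = 5.08023e+6 ct.
So 0.0098586 × 5.08023e+6 ≈ 50084 ct.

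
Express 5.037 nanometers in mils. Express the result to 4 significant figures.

1 nanometer = 3.93701 × 10^-5 mil.
Thus 5.037 × 3.93701 × 10^-5 ≈ 0.0001983 mil.

0.0001983 mils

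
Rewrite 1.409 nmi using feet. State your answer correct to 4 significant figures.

8561 feet

1 nmi = 6076.12 feet.
So 1.409 × 6076.12 ≈ 8561 ft.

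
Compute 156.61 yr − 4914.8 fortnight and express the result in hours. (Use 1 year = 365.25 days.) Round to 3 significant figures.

-279000 h

156.61 yr = 1.37284e+6 h and 4914.8 fortnight = 1.65137e+6 h.
1.37284e+6 − 1.65137e+6 ≈ -279000 h.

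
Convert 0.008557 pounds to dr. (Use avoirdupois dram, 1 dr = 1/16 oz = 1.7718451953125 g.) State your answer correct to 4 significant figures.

1 pound = 256.000 drams.
Then 0.008557 × 256.000 ≈ 2.191 dr.

2.191 dr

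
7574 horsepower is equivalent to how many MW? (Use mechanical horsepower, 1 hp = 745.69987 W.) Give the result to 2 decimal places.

1 hp = 0.000745700 MW.
Then 7574 × 0.000745700 ≈ 5.65 MW.

5.65 MW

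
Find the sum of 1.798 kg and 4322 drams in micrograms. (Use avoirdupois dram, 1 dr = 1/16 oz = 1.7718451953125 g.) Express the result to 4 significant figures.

9.456 × 10^9 micrograms

1.798 kg = 1.79800 × 10^9 μg and 4322 dr = 7.65791 × 10^9 μg.
1.79800 × 10^9 + 7.65791 × 10^9 ≈ 9.456 × 10^9 μg.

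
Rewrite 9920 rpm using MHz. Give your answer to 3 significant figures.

1 revolution per minute = 1.66667 × 10^-8 megahertz.
So 9920 × 1.66667 × 10^-8 ≈ 0.000165 MHz.

0.000165 MHz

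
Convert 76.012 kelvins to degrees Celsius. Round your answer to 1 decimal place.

K = °C + 273.15.
Applying the formula gives -197.1 °C.

-197.1 °C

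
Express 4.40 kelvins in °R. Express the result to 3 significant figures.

°R = K × 9/5.
Applying the formula gives 7.92 °R.

7.92 °R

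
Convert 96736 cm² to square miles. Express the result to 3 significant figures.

3.73e-6 square miles

1 cm² = 3.86102e-11 square miles.
96736 × 3.86102e-11 ≈ 3.73e-6 mi².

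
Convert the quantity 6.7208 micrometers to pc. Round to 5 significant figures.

1 micrometer = 3.24078e-23 pc.
So 6.7208 × 3.24078e-23 ≈ 2.1781e-22 pc.

2.1781e-22 parsecs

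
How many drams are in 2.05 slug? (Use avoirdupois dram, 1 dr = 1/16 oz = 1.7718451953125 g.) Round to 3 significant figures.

16900 drams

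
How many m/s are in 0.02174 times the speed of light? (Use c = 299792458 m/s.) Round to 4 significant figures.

1 speed of light = 2.99792e+8 meters per second.
0.02174 × 2.99792e+8 ≈ 6.517e+6 m/s.

6.517e+6 m/s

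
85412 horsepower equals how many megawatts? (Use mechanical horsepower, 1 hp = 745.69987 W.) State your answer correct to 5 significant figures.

1 horsepower = 0.000745700 MW.
85412 × 0.000745700 ≈ 63.692 MW.

63.692 MW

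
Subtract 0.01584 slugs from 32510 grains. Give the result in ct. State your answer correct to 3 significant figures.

9380 ct

32510 gr = 10533.1 ct and 0.01584 slug = 1155.84 ct.
10533.1 − 1155.84 ≈ 9380 ct.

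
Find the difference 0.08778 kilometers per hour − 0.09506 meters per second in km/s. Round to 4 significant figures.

-7.068e-5 km/s

0.08778 km/h = 2.43833e-5 km/s and 0.09506 m/s = 9.50600e-5 km/s.
2.43833e-5 − 9.50600e-5 ≈ -7.068e-5 km/s.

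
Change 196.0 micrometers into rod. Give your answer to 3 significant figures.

1 μm = 1.98839 × 10^-7 rod.
Thus 196.0 × 1.98839 × 10^-7 ≈ 3.90 × 10^-5 rod.

3.90 × 10^-5 rods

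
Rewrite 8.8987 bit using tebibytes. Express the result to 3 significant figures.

1.01e-12 tebibytes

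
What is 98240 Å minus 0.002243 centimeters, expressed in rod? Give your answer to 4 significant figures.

98240 Å = 1.95339 × 10^-6 rod and 0.002243 cm = 4.45995 × 10^-6 rod.
1.95339 × 10^-6 − 4.45995 × 10^-6 ≈ -2.507 × 10^-6 rod.

-2.507 × 10^-6 rods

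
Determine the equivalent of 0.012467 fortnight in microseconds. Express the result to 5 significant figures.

1 fortnight = 1.20960 × 10^12 microseconds.
0.012467 × 1.20960 × 10^12 ≈ 1.5080 × 10^10 μs.

1.5080 × 10^10 μs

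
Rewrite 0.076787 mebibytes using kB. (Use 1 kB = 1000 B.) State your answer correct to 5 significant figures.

80.517 kB

1 MiB = 1048.58 kB.
Thus 0.076787 × 1048.58 ≈ 80.517 kB.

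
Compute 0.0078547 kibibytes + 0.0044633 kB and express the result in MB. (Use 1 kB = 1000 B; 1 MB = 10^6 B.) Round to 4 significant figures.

0.0078547 KiB = 8.04321 × 10^-6 MB and 0.0044633 kB = 4.46330 × 10^-6 MB.
8.04321 × 10^-6 + 4.46330 × 10^-6 ≈ 1.251 × 10^-5 MB.

1.251 × 10^-5 MB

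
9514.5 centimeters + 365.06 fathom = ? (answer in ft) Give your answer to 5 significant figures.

2502.5 ft

9514.5 cm = 312.156 ft and 365.06 fathom = 2190.36 ft.
312.156 + 2190.36 ≈ 2502.5 ft.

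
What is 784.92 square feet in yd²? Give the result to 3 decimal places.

87.213 square yards

1 ft² = 0.111111 yd².
So 784.92 × 0.111111 ≈ 87.213 yd².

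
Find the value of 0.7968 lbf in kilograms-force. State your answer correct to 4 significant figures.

0.3614 kgf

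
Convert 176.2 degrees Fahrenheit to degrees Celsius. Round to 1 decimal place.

80.1 °C

°C = (°F − 32) × 5/9.
Applying the formula gives 80.1 °C.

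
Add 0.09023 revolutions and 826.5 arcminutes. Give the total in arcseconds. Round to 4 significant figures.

166500 arcsec

0.09023 rev = 116938 arcsec and 826.5 arcmin = 49590.0 arcsec.
116938 + 49590.0 ≈ 166500 arcsec.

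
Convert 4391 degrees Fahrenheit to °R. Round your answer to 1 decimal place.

4850.7 °R

°R = °F + 459.67.
Applying the formula gives 4850.7 °R.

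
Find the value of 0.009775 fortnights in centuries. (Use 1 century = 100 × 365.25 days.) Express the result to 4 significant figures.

1 fortnight = 0.000383299 century.
0.009775 × 0.000383299 ≈ 3.747 × 10^-6 century.

3.747 × 10^-6 century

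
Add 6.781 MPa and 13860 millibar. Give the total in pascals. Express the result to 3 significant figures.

6.781 MPa = 6.78100e+6 Pa and 13860 mbar = 1.38600e+6 Pa.
6.78100e+6 + 1.38600e+6 ≈ 8.17e+6 Pa.

8.17e+6 pascals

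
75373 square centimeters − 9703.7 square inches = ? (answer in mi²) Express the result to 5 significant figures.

4.9300e-7 mi²

75373 cm² = 2.91017e-6 mi² and 9703.7 in² = 2.41717e-6 mi².
2.91017e-6 − 2.41717e-6 ≈ 4.9300e-7 mi².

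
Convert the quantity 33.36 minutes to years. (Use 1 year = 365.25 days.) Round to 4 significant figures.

6.343e-5 yr

1 min = 1.90129e-6 yr.
So 33.36 × 1.90129e-6 ≈ 6.343e-5 yr.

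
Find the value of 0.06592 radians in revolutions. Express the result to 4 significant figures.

0.01049 rev

1 radian = 0.159155 rev.
So 0.06592 × 0.159155 ≈ 0.01049 rev.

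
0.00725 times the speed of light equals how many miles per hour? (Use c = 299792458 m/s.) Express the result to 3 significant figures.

4.86 × 10^6 mph

1 c = 6.70617 × 10^8 mph.
Thus 0.00725 × 6.70617 × 10^8 ≈ 4.86 × 10^6 mph.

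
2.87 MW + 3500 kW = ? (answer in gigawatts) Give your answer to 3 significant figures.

0.00637 GW

2.87 MW = 0.00287000 GW and 3500 kW = 0.00350000 GW.
0.00287000 + 0.00350000 ≈ 0.00637 GW.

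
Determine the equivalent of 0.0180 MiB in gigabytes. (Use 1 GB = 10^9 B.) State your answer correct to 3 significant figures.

1.89 × 10^-5 GB

1 mebibyte = 0.00104858 gigabytes.
So 0.0180 × 0.00104858 ≈ 1.89 × 10^-5 GB.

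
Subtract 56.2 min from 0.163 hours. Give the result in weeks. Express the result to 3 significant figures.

-0.00461 wk

0.163 h = 0.000970238 wk and 56.2 min = 0.00557540 wk.
0.000970238 − 0.00557540 ≈ -0.00461 wk.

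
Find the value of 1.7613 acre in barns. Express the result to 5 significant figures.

1 acre = 4.04686e+31 barns.
Thus 1.7613 × 4.04686e+31 ≈ 7.1277e+31 barn.

7.1277e+31 barns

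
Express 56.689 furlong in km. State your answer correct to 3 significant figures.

1 furlong = 0.201168 kilometers.
Thus 56.689 × 0.201168 ≈ 11.4 km.

11.4 kilometers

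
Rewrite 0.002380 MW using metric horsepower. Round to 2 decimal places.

3.24 PS

1 MW = 1359.62 PS.
0.002380 × 1359.62 ≈ 3.24 PS.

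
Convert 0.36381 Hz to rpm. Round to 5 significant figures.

21.829 rpm

1 hertz = 60.0000 revolutions per minute.
0.36381 × 60.0000 ≈ 21.829 rpm.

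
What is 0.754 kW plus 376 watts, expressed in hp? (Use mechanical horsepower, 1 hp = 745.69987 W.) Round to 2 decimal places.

1.52 hp

0.754 kW = 1.01113 hp and 376 W = 0.504224 hp.
1.01113 + 0.504224 ≈ 1.52 hp.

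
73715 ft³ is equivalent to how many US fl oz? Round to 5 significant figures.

7.0583e+7 US fl oz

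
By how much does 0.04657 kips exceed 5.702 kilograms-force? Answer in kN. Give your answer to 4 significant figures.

0.04657 kip = 0.207154 kN and 5.702 kgf = 0.0559175 kN.
0.207154 − 0.0559175 ≈ 0.1512 kN.

0.1512 kN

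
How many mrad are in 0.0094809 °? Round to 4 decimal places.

0.1655 milliradians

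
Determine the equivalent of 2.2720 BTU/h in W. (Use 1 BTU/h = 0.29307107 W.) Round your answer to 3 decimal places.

0.666 watts

1 BTU/h = 0.293071 watts.
Then 2.2720 × 0.293071 ≈ 0.666 W.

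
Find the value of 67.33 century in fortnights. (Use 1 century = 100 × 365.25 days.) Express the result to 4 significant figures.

175700 fortnight

1 century = 2608.93 fortnights.
So 67.33 × 2608.93 ≈ 175700 fortnight.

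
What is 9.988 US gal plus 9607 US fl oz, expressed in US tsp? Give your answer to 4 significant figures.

9.988 US gal = 7670.78 US tsp and 9607 US fl oz = 57642.0 US tsp.
7670.78 + 57642.0 ≈ 65310 US tsp.

65310 US teaspoons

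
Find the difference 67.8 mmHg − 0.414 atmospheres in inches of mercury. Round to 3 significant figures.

-9.72 inHg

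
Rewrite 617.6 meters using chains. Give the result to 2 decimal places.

30.70 chains

1 m = 0.0497097 chain.
Thus 617.6 × 0.0497097 ≈ 30.70 chain.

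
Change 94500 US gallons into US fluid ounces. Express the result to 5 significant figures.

1 US gal = 128.000 US fl oz.
Thus 94500 × 128.000 ≈ 1.2096 × 10^7 US fl oz.

1.2096 × 10^7 US fl oz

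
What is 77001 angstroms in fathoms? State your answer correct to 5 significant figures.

1 Å = 5.46807e-11 fathom.
Then 77001 × 5.46807e-11 ≈ 4.2105e-6 fathom.

4.2105e-6 fathoms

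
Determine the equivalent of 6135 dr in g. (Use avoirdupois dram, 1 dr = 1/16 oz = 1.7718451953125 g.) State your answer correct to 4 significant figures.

10870 grams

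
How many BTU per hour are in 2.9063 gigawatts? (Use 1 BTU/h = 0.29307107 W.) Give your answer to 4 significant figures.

9.917e+9 BTU/h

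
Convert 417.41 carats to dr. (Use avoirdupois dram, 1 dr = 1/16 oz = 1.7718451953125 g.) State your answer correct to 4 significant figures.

1 ct = 0.112877 dr.
So 417.41 × 0.112877 ≈ 47.12 dr.

47.12 drams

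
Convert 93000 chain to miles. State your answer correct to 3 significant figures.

1160 mi

1 chain = 0.0125000 miles.
Thus 93000 × 0.0125000 ≈ 1160 mi.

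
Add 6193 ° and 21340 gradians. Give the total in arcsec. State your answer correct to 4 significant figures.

6193 ° = 2.22948e+7 arcsec and 21340 grad = 6.91416e+7 arcsec.
2.22948e+7 + 6.91416e+7 ≈ 9.144e+7 arcsec.

9.144e+7 arcseconds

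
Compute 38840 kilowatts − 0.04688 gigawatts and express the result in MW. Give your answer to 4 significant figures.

-8.040 MW

38840 kW = 38.8400 MW and 0.04688 GW = 46.8800 MW.
38.8400 − 46.8800 ≈ -8.040 MW.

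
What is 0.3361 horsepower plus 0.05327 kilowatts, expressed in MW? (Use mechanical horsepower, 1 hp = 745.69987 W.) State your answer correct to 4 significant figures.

0.0003039 megawatts

0.3361 hp = 0.000250630 MW and 0.05327 kW = 5.32700e-5 MW.
0.000250630 + 5.32700e-5 ≈ 0.0003039 MW.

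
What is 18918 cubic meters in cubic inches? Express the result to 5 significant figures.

1.1544e+9 cubic inches

1 cubic meter = 61023.7 in³.
18918 × 61023.7 ≈ 1.1544e+9 in³.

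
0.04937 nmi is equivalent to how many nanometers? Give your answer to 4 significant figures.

9.143 × 10^10 nm

1 nmi = 1.85200 × 10^12 nm.
Then 0.04937 × 1.85200 × 10^12 ≈ 9.143 × 10^10 nm.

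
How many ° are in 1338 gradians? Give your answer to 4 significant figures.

1 grad = 0.900000 °.
So 1338 × 0.900000 ≈ 1204 °.

1204 °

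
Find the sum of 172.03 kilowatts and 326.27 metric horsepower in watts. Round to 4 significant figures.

412000 watts

172.03 kW = 172030 W and 326.27 PS = 239971 W.
172030 + 239971 ≈ 412000 W.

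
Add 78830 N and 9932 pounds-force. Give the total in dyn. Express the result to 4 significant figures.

1.230 × 10^10 dyn

78830 N = 7.88300 × 10^9 dyn and 9932 lbf = 4.41797 × 10^9 dyn.
7.88300 × 10^9 + 4.41797 × 10^9 ≈ 1.230 × 10^10 dyn.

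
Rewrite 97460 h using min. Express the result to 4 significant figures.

1 hour = 60.0000 minutes.
Then 97460 × 60.0000 ≈ 5.848e+6 min.

5.848e+6 min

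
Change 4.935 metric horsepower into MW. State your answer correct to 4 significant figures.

1 metric horsepower = 0.000735499 MW.
Then 4.935 × 0.000735499 ≈ 0.003630 MW.

0.003630 MW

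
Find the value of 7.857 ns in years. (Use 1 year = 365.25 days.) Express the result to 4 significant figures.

1 ns = 3.16881 × 10^-17 yr.
So 7.857 × 3.16881 × 10^-17 ≈ 2.490 × 10^-16 yr.

2.490 × 10^-16 years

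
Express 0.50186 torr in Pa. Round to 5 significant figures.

66.909 Pa

1 torr = 133.322 Pa.
0.50186 × 133.322 ≈ 66.909 Pa.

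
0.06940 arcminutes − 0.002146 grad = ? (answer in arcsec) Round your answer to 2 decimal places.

-2.79 arcsec

0.06940 arcmin = 4.16400 arcsec and 0.002146 grad = 6.95304 arcsec.
4.16400 − 6.95304 ≈ -2.79 arcsec.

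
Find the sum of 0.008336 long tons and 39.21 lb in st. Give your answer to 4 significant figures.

0.008336 long ton = 1.33376 st and 39.21 lb = 2.80071 st.
1.33376 + 2.80071 ≈ 4.134 st.

4.134 st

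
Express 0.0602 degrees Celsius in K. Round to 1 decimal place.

273.2 kelvins

K = °C + 273.15.
Applying the formula gives 273.2 K.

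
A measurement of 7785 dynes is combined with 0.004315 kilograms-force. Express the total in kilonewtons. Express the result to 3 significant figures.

7785 dyn = 7.78500 × 10^-5 kN and 0.004315 kgf = 4.23157 × 10^-5 kN.
7.78500 × 10^-5 + 4.23157 × 10^-5 ≈ 0.000120 kN.

0.000120 kilonewtons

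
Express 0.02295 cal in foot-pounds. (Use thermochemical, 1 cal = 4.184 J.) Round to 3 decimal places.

1 cal = 3.08596 foot-pounds.
So 0.02295 × 3.08596 ≈ 0.071 ft·lbf.

0.071 ft·lbf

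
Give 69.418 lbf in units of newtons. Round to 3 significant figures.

309 N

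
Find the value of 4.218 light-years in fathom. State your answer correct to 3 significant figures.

2.18e+16 fathom

1 ly = 5.17319e+15 fathoms.
Thus 4.218 × 5.17319e+15 ≈ 2.18e+16 fathom.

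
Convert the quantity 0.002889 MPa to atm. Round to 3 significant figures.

0.0285 atmospheres

1 megapascal = 9.86923 atmospheres.
0.002889 × 9.86923 ≈ 0.0285 atm.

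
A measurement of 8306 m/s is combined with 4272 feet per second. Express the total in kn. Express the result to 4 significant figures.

8306 m/s = 16145.6 kn and 4272 ft/s = 2531.09 kn.
16145.6 + 2531.09 ≈ 18680 kn.

18680 knots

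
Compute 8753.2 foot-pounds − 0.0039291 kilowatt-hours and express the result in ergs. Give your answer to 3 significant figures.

-2.28e+10 ergs

8753.2 ft·lbf = 1.18677e+11 erg and 0.0039291 kWh = 1.41448e+11 erg.
1.18677e+11 − 1.41448e+11 ≈ -2.28e+10 erg.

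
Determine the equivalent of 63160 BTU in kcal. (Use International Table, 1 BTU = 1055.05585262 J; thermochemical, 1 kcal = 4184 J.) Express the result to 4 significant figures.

1 British thermal unit = 0.252164 kcal.
Then 63160 × 0.252164 ≈ 15930 kcal.

15930 kilocalories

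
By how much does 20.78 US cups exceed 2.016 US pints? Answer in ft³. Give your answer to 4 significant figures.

0.1399 ft³

20.78 US cup = 0.173618 ft³ and 2.016 US pt = 0.0336875 ft³.
0.173618 − 0.0336875 ≈ 0.1399 ft³.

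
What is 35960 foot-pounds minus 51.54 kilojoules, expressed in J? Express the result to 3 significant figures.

-2780 joules

35960 ft·lbf = 48755.2 J and 51.54 kJ = 51540.0 J.
48755.2 − 51540.0 ≈ -2780 J.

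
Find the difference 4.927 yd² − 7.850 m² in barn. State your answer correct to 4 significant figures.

-3.730 × 10^28 barns

4.927 yd² = 4.11960 × 10^28 barn and 7.850 m² = 7.85000 × 10^28 barn.
4.11960 × 10^28 − 7.85000 × 10^28 ≈ -3.730 × 10^28 barn.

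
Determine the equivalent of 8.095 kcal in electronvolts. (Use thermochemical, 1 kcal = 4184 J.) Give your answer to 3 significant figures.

1 kcal = 2.61145 × 10^22 eV.
So 8.095 × 2.61145 × 10^22 ≈ 2.11 × 10^23 eV.

2.11 × 10^23 eV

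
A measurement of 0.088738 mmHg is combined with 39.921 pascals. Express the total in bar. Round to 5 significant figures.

0.00051752 bar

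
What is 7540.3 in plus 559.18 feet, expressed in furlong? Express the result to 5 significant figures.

7540.3 in = 0.952058 furlong and 559.18 ft = 0.847242 furlong.
0.952058 + 0.847242 ≈ 1.7993 furlong.

1.7993 furlong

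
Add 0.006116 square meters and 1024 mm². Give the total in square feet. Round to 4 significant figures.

0.07685 ft²

0.006116 m² = 0.0658321 ft² and 1024 mm² = 0.0110222 ft².
0.0658321 + 0.0110222 ≈ 0.07685 ft².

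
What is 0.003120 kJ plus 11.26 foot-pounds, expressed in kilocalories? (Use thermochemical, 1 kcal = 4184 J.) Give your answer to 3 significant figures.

0.003120 kJ = 0.000745698 kcal and 11.26 ft·lbf = 0.00364878 kcal.
0.000745698 + 0.00364878 ≈ 0.00439 kcal.

0.00439 kcal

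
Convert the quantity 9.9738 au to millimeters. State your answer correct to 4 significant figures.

1.492e+15 millimeters

1 au = 1.49598e+14 mm.
9.9738 × 1.49598e+14 ≈ 1.492e+15 mm.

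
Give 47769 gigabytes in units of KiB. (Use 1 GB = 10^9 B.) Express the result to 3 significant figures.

4.66 × 10^10 KiB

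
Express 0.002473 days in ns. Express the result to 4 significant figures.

2.137e+11 ns

1 day = 8.64000e+13 ns.
0.002473 × 8.64000e+13 ≈ 2.137e+11 ns.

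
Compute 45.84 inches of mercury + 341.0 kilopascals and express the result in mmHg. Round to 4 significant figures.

3722 mmHg

45.84 inHg = 1164.34 mmHg and 341.0 kPa = 2557.71 mmHg.
1164.34 + 2557.71 ≈ 3722 mmHg.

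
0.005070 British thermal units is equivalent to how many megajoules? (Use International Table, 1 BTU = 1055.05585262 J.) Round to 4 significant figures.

5.349e-6 MJ

1 British thermal unit = 0.00105506 MJ.
So 0.005070 × 0.00105506 ≈ 5.349e-6 MJ.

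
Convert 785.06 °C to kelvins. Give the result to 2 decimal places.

K = °C + 273.15.
Applying the formula gives 1058.21 K.

1058.21 K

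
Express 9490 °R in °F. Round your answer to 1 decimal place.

9030.3 °F

°R = °F + 459.67.
Applying the formula gives 9030.3 °F.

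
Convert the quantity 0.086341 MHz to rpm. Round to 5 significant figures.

5.1805 × 10^6 revolutions per minute

1 MHz = 6.00000 × 10^7 revolutions per minute.
0.086341 × 6.00000 × 10^7 ≈ 5.1805 × 10^6 rpm.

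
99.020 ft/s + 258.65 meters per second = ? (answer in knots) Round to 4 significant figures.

561.4 kn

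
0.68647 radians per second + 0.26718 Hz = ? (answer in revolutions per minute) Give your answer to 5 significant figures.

22.586 revolutions per minute

0.68647 rad/s = 6.55531 rpm and 0.26718 Hz = 16.0308 rpm.
6.55531 + 16.0308 ≈ 22.586 rpm.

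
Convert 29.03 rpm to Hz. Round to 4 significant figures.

1 rpm = 0.0166667 Hz.
Thus 29.03 × 0.0166667 ≈ 0.4838 Hz.

0.4838 hertz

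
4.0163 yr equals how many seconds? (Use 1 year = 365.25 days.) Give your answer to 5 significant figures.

1 yr = 3.15576e+7 s.
4.0163 × 3.15576e+7 ≈ 1.2674e+8 s.

1.2674e+8 seconds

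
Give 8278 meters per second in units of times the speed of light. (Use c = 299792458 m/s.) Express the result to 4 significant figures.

2.761 × 10^-5 c

1 meter per second = 3.33564 × 10^-9 times the speed of light.
Then 8278 × 3.33564 × 10^-9 ≈ 2.761 × 10^-5 c.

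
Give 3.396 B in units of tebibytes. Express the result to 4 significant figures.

3.089e-12 tebibytes

1 B = 9.09495e-13 TiB.
3.396 × 9.09495e-13 ≈ 3.089e-12 TiB.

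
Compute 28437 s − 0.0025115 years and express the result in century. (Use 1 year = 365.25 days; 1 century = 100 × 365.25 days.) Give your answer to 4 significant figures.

-1.610 × 10^-5 century

28437 s = 9.01114 × 10^-6 century and 0.0025115 yr = 2.51150 × 10^-5 century.
9.01114 × 10^-6 − 2.51150 × 10^-5 ≈ -1.610 × 10^-5 century.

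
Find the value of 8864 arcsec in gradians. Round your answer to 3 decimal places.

1 arcsec = 0.000308642 gradians.
So 8864 × 0.000308642 ≈ 2.736 grad.

2.736 grad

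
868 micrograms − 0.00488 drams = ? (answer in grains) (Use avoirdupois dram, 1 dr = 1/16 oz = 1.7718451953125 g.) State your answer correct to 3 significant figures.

-0.120 grains

868 μg = 0.01339529 gr and 0.00488 dr = 0.1334375 gr.
0.01339529 − 0.1334375 ≈ -0.120 gr.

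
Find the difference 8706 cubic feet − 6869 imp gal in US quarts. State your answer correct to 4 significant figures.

8706 ft³ = 260502 US qt and 6869 imp gal = 32997.3 US qt.
260502 − 32997.3 ≈ 227500 US qt.

227500 US qt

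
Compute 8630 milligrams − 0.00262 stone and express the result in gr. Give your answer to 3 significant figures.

-124 grains

8630 mg = 133.181 gr and 0.00262 st = 256.760 gr.
133.181 − 256.760 ≈ -124 gr.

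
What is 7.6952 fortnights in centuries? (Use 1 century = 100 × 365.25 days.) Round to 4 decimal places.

1 fortnight = 0.000383299 century.
So 7.6952 × 0.000383299 ≈ 0.0029 century.

0.0029 century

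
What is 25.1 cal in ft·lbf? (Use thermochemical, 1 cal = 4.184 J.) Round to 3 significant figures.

1 calorie = 3.08596 ft·lbf.
Then 25.1 × 3.08596 ≈ 77.5 ft·lbf.

77.5 foot-pounds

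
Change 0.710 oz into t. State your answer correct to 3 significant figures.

2.01 × 10^-5 t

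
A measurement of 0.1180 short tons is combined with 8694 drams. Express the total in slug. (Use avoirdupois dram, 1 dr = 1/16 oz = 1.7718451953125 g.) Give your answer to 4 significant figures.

8.391 slug

0.1180 short ton = 7.33510 slug and 8694 dr = 1.05554 slug.
7.33510 + 1.05554 ≈ 8.391 slug.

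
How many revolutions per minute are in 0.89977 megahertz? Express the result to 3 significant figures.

5.40 × 10^7 revolutions per minute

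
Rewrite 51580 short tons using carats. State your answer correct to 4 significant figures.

2.340 × 10^11 ct

1 short ton = 4.53592 × 10^6 carats.
So 51580 × 4.53592 × 10^6 ≈ 2.340 × 10^11 ct.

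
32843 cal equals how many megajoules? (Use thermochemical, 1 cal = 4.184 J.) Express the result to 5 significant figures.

0.13742 megajoules

1 calorie = 4.18400e-6 MJ.
Then 32843 × 4.18400e-6 ≈ 0.13742 MJ.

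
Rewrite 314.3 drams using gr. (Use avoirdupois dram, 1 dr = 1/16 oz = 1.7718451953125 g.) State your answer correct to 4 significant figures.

8594 gr

1 dram = 27.34375 gr.
So 314.3 × 27.34375 ≈ 8594 gr.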